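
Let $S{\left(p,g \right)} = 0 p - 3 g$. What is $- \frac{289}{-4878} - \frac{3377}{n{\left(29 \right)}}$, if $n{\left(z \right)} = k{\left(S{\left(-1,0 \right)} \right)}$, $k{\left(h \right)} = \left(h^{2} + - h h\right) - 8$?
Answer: $\frac{8237659}{19512} \approx 422.18$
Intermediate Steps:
$S{\left(p,g \right)} = - 3 g$ ($S{\left(p,g \right)} = 0 - 3 g = - 3 g$)
$k{\left(h \right)} = -8$ ($k{\left(h \right)} = \left(h^{2} - h^{2}\right) - 8 = 0 - 8 = -8$)
$n{\left(z \right)} = -8$
$- \frac{289}{-4878} - \frac{3377}{n{\left(29 \right)}} = - \frac{289}{-4878} - \frac{3377}{-8} = \left(-289\right) \left(- \frac{1}{4878}\right) - - \frac{3377}{8} = \frac{289}{4878} + \frac{3377}{8} = \frac{8237659}{19512}$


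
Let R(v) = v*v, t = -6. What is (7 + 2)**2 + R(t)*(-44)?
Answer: -1503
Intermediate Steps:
R(v) = v**2
(7 + 2)**2 + R(t)*(-44) = (7 + 2)**2 + (-6)**2*(-44) = 9**2 + 36*(-44) = 81 - 1584 = -1503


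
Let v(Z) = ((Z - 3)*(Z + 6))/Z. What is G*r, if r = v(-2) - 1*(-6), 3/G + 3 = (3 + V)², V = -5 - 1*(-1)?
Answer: -24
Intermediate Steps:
V = -4 (V = -5 + 1 = -4)
v(Z) = (-3 + Z)*(6 + Z)/Z (v(Z) = ((-3 + Z)*(6 + Z))/Z = (-3 + Z)*(6 + Z)/Z)
G = -3/2 (G = 3/(-3 + (3 - 4)²) = 3/(-3 + (-1)²) = 3/(-3 + 1) = 3/(-2) = 3*(-½) = -3/2 ≈ -1.5000)
r = 16 (r = (3 - 2 - 18/(-2)) - 1*(-6) = (3 - 2 - 18*(-½)) + 6 = (3 - 2 + 9) + 6 = 10 + 6 = 16)
G*r = -3/2*16 = -24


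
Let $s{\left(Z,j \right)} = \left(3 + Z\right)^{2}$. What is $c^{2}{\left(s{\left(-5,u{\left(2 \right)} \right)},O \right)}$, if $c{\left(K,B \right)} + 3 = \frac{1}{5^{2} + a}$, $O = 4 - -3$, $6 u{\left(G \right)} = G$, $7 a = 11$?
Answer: $\frac{303601}{34596} \approx 8.7756$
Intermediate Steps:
$a = \frac{11}{7}$ ($a = \frac{1}{7} \cdot 11 = \frac{11}{7} \approx 1.5714$)
$u{\left(G \right)} = \frac{G}{6}$
$O = 7$ ($O = 4 + 3 = 7$)
$c{\left(K,B \right)} = - \frac{551}{186}$ ($c{\left(K,B \right)} = -3 + \frac{1}{5^{2} + \frac{11}{7}} = -3 + \frac{1}{25 + \frac{11}{7}} = -3 + \frac{1}{\frac{186}{7}} = -3 + \frac{7}{186} = - \frac{551}{186}$)
$c^{2}{\left(s{\left(-5,u{\left(2 \right)} \right)},O \right)} = \left(- \frac{551}{186}\right)^{2} = \frac{303601}{34596}$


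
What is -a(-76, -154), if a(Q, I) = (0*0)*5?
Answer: 0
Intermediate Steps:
a(Q, I) = 0 (a(Q, I) = 0*5 = 0)
-a(-76, -154) = -1*0 = 0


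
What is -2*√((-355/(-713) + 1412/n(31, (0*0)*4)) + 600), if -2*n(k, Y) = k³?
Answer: -2*√293322498139/22103 ≈ -49.006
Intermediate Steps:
n(k, Y) = -k³/2
-2*√((-355/(-713) + 1412/n(31, (0*0)*4)) + 600) = -2*√((-355/(-713) + 1412/((-½*31³))) + 600) = -2*√((-355*(-1/713) + 1412/((-½*29791))) + 600) = -2*√((355/713 + 1412/(-29791/2)) + 600) = -2*√((355/713 + 1412*(-2/29791)) + 600) = -2*√((355/713 - 2824/29791) + 600) = -2*√(276203/685193 + 600) = -2*√293322498139/22103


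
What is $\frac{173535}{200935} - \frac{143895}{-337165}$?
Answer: $\frac{3496938804}{2709929971} \approx 1.2904$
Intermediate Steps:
$\frac{173535}{200935} - \frac{143895}{-337165} = 173535 \cdot \frac{1}{200935} - - \frac{28779}{67433} = \frac{34707}{40187} + \frac{28779}{67433} = \frac{3496938804}{2709929971}$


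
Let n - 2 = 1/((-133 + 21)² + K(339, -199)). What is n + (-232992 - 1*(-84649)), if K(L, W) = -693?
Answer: -1757989190/11851 ≈ -1.4834e+5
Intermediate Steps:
n = 23703/11851 (n = 2 + 1/((-133 + 21)² - 693) = 2 + 1/((-112)² - 693) = 2 + 1/(12544 - 693) = 2 + 1/11851 = 23703/11851 ≈ 2.0001)
n + (-232992 - 1*(-84649)) = 23703/11851 + (-232992 - 1*(-84649)) = 23703/11851 + (-232992 + 84649) = 23703/11851 - 148343 = -1757989190/11851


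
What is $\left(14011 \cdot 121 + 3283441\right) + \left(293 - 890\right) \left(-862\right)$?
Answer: $5493386$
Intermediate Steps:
$\left(14011 \cdot 121 + 3283441\right) + \left(293 - 890\right) \left(-862\right) = \left(1695331 + 3283441\right) - -514614 = 4978772 + 514614 = 5493386$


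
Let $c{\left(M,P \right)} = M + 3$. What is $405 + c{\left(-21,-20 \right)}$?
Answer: $387$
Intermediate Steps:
$c{\left(M,P \right)} = 3 + M$
$405 + c{\left(-21,-20 \right)} = 405 + \left(3 - 21\right) = 405 - 18 = 387$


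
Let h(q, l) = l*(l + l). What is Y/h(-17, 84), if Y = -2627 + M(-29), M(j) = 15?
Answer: -653/3528 ≈ -0.18509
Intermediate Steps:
Y = -2612 (Y = -2627 + 15 = -2612)
h(q, l) = 2*l**2 (h(q, l) = l*(2*l) = 2*l**2)
Y/h(-17, 84) = -2612/(2*84**2) = -2612/(2*7056) = -2612/14112 = -2612*1/14112 = -653/3528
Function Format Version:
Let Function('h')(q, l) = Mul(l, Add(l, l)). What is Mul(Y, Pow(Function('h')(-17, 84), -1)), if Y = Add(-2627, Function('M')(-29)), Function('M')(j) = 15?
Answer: Rational(-653, 3528) ≈ -0.18509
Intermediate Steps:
Y = -2612 (Y = Add(-2627, 15) = -2612)
Function('h')(q, l) = Mul(2, Pow(l, 2)) (Function('h')(q, l) = Mul(l, Mul(2, l)) = Mul(2, Pow(l, 2)))
Mul(Y, Pow(Function('h')(-17, 84), -1)) = Mul(-2612, Pow(Mul(2, Pow(84, 2)), -1)) = Mul(-2612, Pow(Mul(2, 7056), -1)) = Mul(-2612, Pow(14112, -1)) = Mul(-2612, Rational(1, 14112)) = Rational(-653, 3528)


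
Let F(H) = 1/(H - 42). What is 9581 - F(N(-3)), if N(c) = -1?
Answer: 411984/43 ≈ 9581.0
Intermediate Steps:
F(H) = 1/(-42 + H)
9581 - F(N(-3)) = 9581 - 1/(-42 - 1) = 9581 - 1/(-43) = 9581 - 1*(-1/43) = 9581 + 1/43 = 411984/43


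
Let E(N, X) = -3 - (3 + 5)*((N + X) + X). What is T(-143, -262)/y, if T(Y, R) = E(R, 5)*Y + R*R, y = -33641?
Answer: 219215/33641 ≈ 6.5163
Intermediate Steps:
E(N, X) = -3 - 16*X - 8*N (E(N, X) = -3 - 8*(N + 2*X) = -3 - (8*N + 16*X) = -3 + (-16*X - 8*N) = -3 - 16*X - 8*N)
T(Y, R) = R² + Y*(-83 - 8*R) (T(Y, R) = (-3 - 16*5 - 8*R)*Y + R*R = (-3 - 80 - 8*R)*Y + R² = (-83 - 8*R)*Y + R² = Y*(-83 - 8*R) + R² = R² + Y*(-83 - 8*R))
T(-143, -262)/y = ((-262)² - 1*(-143)*(83 + 8*(-262)))/(-33641) = (68644 - 1*(-143)*(83 - 2096))*(-1/33641) = (68644 - 1*(-143)*(-2013))*(-1/33641) = (68644 - 287859)*(-1/33641) = -219215*(-1/33641) = 219215/33641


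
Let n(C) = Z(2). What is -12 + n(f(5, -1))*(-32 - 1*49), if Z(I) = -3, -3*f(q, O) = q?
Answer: 231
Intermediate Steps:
f(q, O) = -q/3
n(C) = -3
-12 + n(f(5, -1))*(-32 - 1*49) = -12 - 3*(-32 - 1*49) = -12 - 3*(-32 - 49) = -12 - 3*(-81) = -12 + 243 = 231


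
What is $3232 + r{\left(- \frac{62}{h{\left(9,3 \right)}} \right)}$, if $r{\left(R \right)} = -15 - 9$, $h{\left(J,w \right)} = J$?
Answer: $3208$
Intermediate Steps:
$r{\left(R \right)} = -24$ ($r{\left(R \right)} = -15 - 9 = -24$)
$3232 + r{\left(- \frac{62}{h{\left(9,3 \right)}} \right)} = 3232 - 24 = 3208$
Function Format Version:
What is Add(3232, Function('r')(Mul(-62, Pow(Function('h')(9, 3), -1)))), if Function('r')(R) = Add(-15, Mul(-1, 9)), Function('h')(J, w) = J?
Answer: 3208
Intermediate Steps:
Function('r')(R) = -24 (Function('r')(R) = Add(-15, -9) = -24)
Add(3232, Function('r')(Mul(-62, Pow(Function('h')(9, 3), -1)))) = Add(3232, -24) = 3208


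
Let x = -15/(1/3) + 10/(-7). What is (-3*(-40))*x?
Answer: -39000/7 ≈ -5571.4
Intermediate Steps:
x = -325/7 (x = -15/⅓ + 10*(-⅐) = -15*3 - 10/7 = -45 - 10/7 = -325/7 ≈ -46.429)
(-3*(-40))*x = -3*(-40)*(-325/7) = 120*(-325/7) = -39000/7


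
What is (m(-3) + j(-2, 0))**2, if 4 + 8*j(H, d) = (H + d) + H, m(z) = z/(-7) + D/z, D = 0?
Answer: 16/49 ≈ 0.32653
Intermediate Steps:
m(z) = -z/7 (m(z) = z/(-7) + 0/z = z*(-1/7) + 0 = -z/7 + 0 = -z/7)
j(H, d) = -1/2 + H/4 + d/8 (j(H, d) = -1/2 + ((H + d) + H)/8 = -1/2 + (d + 2*H)/8 = -1/2 + (H/4 + d/8) = -1/2 + H/4 + d/8)
(m(-3) + j(-2, 0))**2 = (-1/7*(-3) + (-1/2 + (1/4)*(-2) + (1/8)*0))**2 = (3/7 + (-1/2 - 1/2 + 0))**2 = (3/7 - 1)**2 = (-4/7)**2 = 16/49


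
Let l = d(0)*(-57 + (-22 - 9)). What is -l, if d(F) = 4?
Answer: 352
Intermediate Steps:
l = -352 (l = 4*(-57 + (-22 - 9)) = 4*(-57 - 31) = 4*(-88) = -352)
-l = -1*(-352) = 352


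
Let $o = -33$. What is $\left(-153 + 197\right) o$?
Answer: $-1452$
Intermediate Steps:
$\left(-153 + 197\right) o = \left(-153 + 197\right) \left(-33\right) = 44 \left(-33\right) = -1452$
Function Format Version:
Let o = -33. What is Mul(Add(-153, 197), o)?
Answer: -1452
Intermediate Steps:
Mul(Add(-153, 197), o) = Mul(Add(-153, 197), -33) = Mul(44, -33) = -1452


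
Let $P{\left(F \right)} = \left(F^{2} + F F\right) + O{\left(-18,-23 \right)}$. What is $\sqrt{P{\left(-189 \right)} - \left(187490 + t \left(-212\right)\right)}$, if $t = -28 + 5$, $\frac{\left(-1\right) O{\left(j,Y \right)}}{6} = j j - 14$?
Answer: $4 i \sqrt{7674} \approx 350.41 i$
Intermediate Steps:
$O{\left(j,Y \right)} = 84 - 6 j^{2}$ ($O{\left(j,Y \right)} = - 6 \left(j j - 14\right) = - 6 \left(j^{2} - 14\right) = - 6 \left(-14 + j^{2}\right) = 84 - 6 j^{2}$)
$t = -23$
$P{\left(F \right)} = -1860 + 2 F^{2}$ ($P{\left(F \right)} = \left(F^{2} + F F\right) + \left(84 - 6 \left(-18\right)^{2}\right) = \left(F^{2} + F^{2}\right) + \left(84 - 1944\right) = 2 F^{2} + \left(84 - 1944\right) = 2 F^{2} - 1860 = -1860 + 2 F^{2}$)
$\sqrt{P{\left(-189 \right)} - \left(187490 + t \left(-212\right)\right)} = \sqrt{\left(-1860 + 2 \left(-189\right)^{2}\right) - \left(187490 + 4876\right)} = \sqrt{\left(-1860 + 2 \cdot 35721\right) - 192366} = \sqrt{\left(-1860 + 71442\right) - 192366} = \sqrt{69582 - 192366} = \sqrt{-122784} = 4 i \sqrt{7674}$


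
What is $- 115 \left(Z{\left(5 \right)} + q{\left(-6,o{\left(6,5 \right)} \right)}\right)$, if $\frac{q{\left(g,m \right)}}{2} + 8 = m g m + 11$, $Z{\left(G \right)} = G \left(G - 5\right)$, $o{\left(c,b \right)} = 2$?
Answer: $4830$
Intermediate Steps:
$Z{\left(G \right)} = G \left(-5 + G\right)$
$q{\left(g,m \right)} = 6 + 2 g m^{2}$ ($q{\left(g,m \right)} = -16 + 2 \left(m g m + 11\right) = -16 + 2 \left(g m m + 11\right) = -16 + 2 \left(g m^{2} + 11\right) = -16 + 2 \left(11 + g m^{2}\right) = -16 + \left(22 + 2 g m^{2}\right) = 6 + 2 g m^{2}$)
$- 115 \left(Z{\left(5 \right)} + q{\left(-6,o{\left(6,5 \right)} \right)}\right) = - 115 \left(5 \left(-5 + 5\right) + \left(6 + 2 \left(-6\right) 2^{2}\right)\right) = - 115 \left(5 \cdot 0 + \left(6 + 2 \left(-6\right) 4\right)\right) = - 115 \left(0 + \left(6 - 48\right)\right) = - 115 \left(0 - 42\right) = \left(-115\right) \left(-42\right) = 4830$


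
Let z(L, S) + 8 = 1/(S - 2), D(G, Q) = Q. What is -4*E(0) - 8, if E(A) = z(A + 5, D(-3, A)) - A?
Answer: 26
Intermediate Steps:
z(L, S) = -8 + 1/(-2 + S) (z(L, S) = -8 + 1/(S - 2) = -8 + 1/(-2 + S))
E(A) = -A + (17 - 8*A)/(-2 + A) (E(A) = (17 - 8*A)/(-2 + A) - A = -A + (17 - 8*A)/(-2 + A))
-4*E(0) - 8 = -4*(17 - 1*0**2 - 6*0)/(-2 + 0) - 8 = -4*(17 - 1*0 + 0)/(-2) - 8 = -(-2)*(17 + 0 + 0) - 8 = -(-2)*17 - 8 = -4*(-17/2) - 8 = 34 - 8 = 26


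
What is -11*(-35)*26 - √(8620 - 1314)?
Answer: 10010 - √7306 ≈ 9924.5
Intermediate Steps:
-11*(-35)*26 - √(8620 - 1314) = 385*26 - √7306 = 10010 - √7306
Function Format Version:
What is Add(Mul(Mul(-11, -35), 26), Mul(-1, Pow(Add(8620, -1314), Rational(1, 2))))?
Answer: Add(10010, Mul(-1, Pow(7306, Rational(1, 2)))) ≈ 9924.5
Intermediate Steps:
Add(Mul(Mul(-11, -35), 26), Mul(-1, Pow(Add(8620, -1314), Rational(1, 2)))) = Add(Mul(385, 26), Mul(-1, Pow(7306, Rational(1, 2)))) = Add(10010, Mul(-1, Pow(7306, Rational(1, 2))))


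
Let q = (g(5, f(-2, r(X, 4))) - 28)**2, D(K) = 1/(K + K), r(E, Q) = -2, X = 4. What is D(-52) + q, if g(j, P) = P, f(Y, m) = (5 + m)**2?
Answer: 37543/104 ≈ 360.99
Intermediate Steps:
D(K) = 1/(2*K)
q = 361 (q = ((5 - 2)**2 - 28)**2 = (3**2 - 28)**2 = (9 - 28)**2 = (-19)**2 = 361)
D(-52) + q = (1/2)/(-52) + 361 = (1/2)*(-1/52) + 361 = -1/104 + 361 = 37543/104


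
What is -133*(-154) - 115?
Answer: 20367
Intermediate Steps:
-133*(-154) - 115 = 20482 - 115 = 20367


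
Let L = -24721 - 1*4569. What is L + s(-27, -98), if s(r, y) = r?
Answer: -29317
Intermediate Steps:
L = -29290 (L = -24721 - 4569 = -29290)
L + s(-27, -98) = -29290 - 27 = -29317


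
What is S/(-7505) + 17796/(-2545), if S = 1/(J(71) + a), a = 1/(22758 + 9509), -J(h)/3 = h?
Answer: -183586684950617/26254672679150 ≈ -6.9925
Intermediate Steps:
J(h) = -3*h
a = 1/32267 ≈ 3.0991e-5
S = -32267/6872870 (S = 1/(-3*71 + 1/32267) = 1/(-213 + 1/32267) = 1/(-6872870/32267) = -32267/6872870 ≈ -0.0046948)
S/(-7505) + 17796/(-2545) = -32267/6872870/(-7505) + 17796/(-2545) = -32267/6872870*(-1/7505) + 17796*(-1/2545) = 32267/51580889350 - 17796/2545 = -183586684950617/26254672679150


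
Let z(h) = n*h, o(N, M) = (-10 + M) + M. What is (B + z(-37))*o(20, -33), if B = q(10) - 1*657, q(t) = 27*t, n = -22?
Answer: -32452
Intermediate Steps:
o(N, M) = -10 + 2*M
z(h) = -22*h
B = -387 (B = 27*10 - 1*657 = 270 - 657 = -387)
(B + z(-37))*o(20, -33) = (-387 - 22*(-37))*(-10 + 2*(-33)) = (-387 + 814)*(-10 - 66) = 427*(-76) = -32452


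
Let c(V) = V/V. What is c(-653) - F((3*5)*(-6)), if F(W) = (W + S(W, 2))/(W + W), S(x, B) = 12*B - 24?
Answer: 1/2 ≈ 0.50000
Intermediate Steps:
S(x, B) = -24 + 12*B
c(V) = 1
F(W) = 1/2 (F(W) = (W + (-24 + 12*2))/(W + W) = (W + (-24 + 24))/((2*W)) = (W + 0)*(1/(2*W)) = W*(1/(2*W)) = 1/2)
c(-653) - F((3*5)*(-6)) = 1 - 1*1/2 = 1 - 1/2 = 1/2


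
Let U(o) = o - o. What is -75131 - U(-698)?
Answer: -75131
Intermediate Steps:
U(o) = 0
-75131 - U(-698) = -75131 - 1*0 = -75131 + 0 = -75131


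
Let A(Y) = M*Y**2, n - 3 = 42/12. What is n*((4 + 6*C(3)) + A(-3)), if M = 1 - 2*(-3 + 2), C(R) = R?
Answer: 637/2 ≈ 318.50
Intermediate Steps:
n = 13/2 (n = 3 + 42/12 = 3 + 42*(1/12) = 3 + 7/2 = 13/2 ≈ 6.5000)
M = 3 (M = 1 - 2*(-1) = 1 + 2 = 3)
A(Y) = 3*Y**2
n*((4 + 6*C(3)) + A(-3)) = 13*((4 + 6*3) + 3*(-3)**2)/2 = 13*((4 + 18) + 3*9)/2 = 13*(22 + 27)/2 = (13/2)*49 = 637/2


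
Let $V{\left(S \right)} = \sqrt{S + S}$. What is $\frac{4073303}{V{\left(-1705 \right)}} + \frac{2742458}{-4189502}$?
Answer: $- \frac{1371229}{2094751} - \frac{4073303 i \sqrt{3410}}{3410} \approx -0.6546 - 69754.0 i$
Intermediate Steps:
$V{\left(S \right)} = \sqrt{2} \sqrt{S}$ ($V{\left(S \right)} = \sqrt{2 S} = \sqrt{2} \sqrt{S}$)
$\frac{4073303}{V{\left(-1705 \right)}} + \frac{2742458}{-4189502} = \frac{4073303}{\sqrt{2} \sqrt{-1705}} + \frac{2742458}{-4189502} = \frac{4073303}{\sqrt{2} i \sqrt{1705}} + 2742458 \left(- \frac{1}{4189502}\right) = \frac{4073303}{i \sqrt{3410}} - \frac{1371229}{2094751} = 4073303 \left(- \frac{i \sqrt{3410}}{3410}\right) - \frac{1371229}{2094751} = - \frac{4073303 i \sqrt{3410}}{3410} - \frac{1371229}{2094751} = - \frac{1371229}{2094751} - \frac{4073303 i \sqrt{3410}}{3410}$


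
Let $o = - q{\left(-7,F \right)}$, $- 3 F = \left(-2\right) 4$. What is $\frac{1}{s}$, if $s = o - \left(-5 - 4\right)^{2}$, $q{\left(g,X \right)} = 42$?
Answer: $- \frac{1}{123} \approx -0.0081301$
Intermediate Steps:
$F = \frac{8}{3}$ ($F = - \frac{\left(-2\right) 4}{3} = \left(- \frac{1}{3}\right) \left(-8\right) = \frac{8}{3} \approx 2.6667$)
$o = -42$ ($o = \left(-1\right) 42 = -42$)
$s = -123$ ($s = -42 - \left(-5 - 4\right)^{2} = -42 - \left(-9\right)^{2} = -42 - 81 = -123$)
$\frac{1}{s} = \frac{1}{-123} = - \frac{1}{123}$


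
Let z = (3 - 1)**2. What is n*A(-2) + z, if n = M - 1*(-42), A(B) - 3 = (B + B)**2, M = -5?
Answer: 707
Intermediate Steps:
A(B) = 3 + 4*B**2 (A(B) = 3 + (B + B)**2 = 3 + (2*B)**2 = 3 + 4*B**2)
n = 37 (n = -5 - 1*(-42) = -5 + 42 = 37)
z = 4 (z = 2**2 = 4)
n*A(-2) + z = 37*(3 + 4*(-2)**2) + 4 = 37*(3 + 4*4) + 4 = 37*(3 + 16) + 4 = 37*19 + 4 = 703 + 4 = 707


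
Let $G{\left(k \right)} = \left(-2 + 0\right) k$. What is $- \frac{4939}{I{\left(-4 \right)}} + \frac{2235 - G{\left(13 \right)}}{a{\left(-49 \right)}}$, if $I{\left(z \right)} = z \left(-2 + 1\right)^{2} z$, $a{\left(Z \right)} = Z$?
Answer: $- \frac{39741}{112} \approx -354.83$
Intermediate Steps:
$G{\left(k \right)} = - 2 k$
$I{\left(z \right)} = z^{2}$ ($I{\left(z \right)} = z \left(-1\right)^{2} z = z 1 z = z z = z^{2}$)
$- \frac{4939}{I{\left(-4 \right)}} + \frac{2235 - G{\left(13 \right)}}{a{\left(-49 \right)}} = - \frac{4939}{\left(-4\right)^{2}} + \frac{2235 - \left(-2\right) 13}{-49} = - \frac{4939}{16} + \left(2235 - -26\right) \left(- \frac{1}{49}\right) = \left(-4939\right) \frac{1}{16} + \left(2235 + 26\right) \left(- \frac{1}{49}\right) = - \frac{4939}{16} + 2261 \left(- \frac{1}{49}\right) = - \frac{4939}{16} - \frac{323}{7} = - \frac{39741}{112}$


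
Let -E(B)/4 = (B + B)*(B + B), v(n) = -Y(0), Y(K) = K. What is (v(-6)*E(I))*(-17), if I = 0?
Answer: 0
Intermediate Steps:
v(n) = 0 (v(n) = -1*0 = 0)
E(B) = -16*B² (E(B) = -4*(B + B)*(B + B) = -4*2*B*2*B = -16*B²)
(v(-6)*E(I))*(-17) = (0*(-16*0²))*(-17) = (0*(-16*0))*(-17) = (0*0)*(-17) = 0*(-17) = 0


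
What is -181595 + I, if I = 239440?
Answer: 57845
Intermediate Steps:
-181595 + I = -181595 + 239440 = 57845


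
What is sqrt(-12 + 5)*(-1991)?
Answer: -1991*I*sqrt(7) ≈ -5267.7*I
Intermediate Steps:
sqrt(-12 + 5)*(-1991) = sqrt(-7)*(-1991) = (I*sqrt(7))*(-1991) = -1991*I*sqrt(7)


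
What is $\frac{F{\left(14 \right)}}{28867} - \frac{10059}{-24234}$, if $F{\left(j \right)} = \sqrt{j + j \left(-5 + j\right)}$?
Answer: $\frac{479}{1154} + \frac{2 \sqrt{35}}{28867} \approx 0.41549$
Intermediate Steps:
$\frac{F{\left(14 \right)}}{28867} - \frac{10059}{-24234} = \frac{\sqrt{14 \left(-4 + 14\right)}}{28867} - \frac{10059}{-24234} = \sqrt{14 \cdot 10} \cdot \frac{1}{28867} - - \frac{479}{1154} = \sqrt{140} \cdot \frac{1}{28867} + \frac{479}{1154} = 2 \sqrt{35} \cdot \frac{1}{28867} + \frac{479}{1154} = \frac{2 \sqrt{35}}{28867} + \frac{479}{1154} = \frac{479}{1154} + \frac{2 \sqrt{35}}{28867}$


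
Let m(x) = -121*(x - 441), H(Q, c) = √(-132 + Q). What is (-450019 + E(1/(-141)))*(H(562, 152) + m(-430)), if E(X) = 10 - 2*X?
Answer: -6687192480397/141 - 63451267*√430/141 ≈ -4.7436e+10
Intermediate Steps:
m(x) = 53361 - 121*x (m(x) = -121*(-441 + x) = 53361 - 121*x)
(-450019 + E(1/(-141)))*(H(562, 152) + m(-430)) = (-450019 + (10 - 2/(-141)))*(√(-132 + 562) + (53361 - 121*(-430))) = (-450019 + (10 - 2*(-1/141)))*(√430 + (53361 + 52030)) = (-450019 + (10 + 2/141))*(√430 + 105391) = (-450019 + 1412/141)*(105391 + √430) = -63451267*(105391 + √430)/141 = -6687192480397/141 - 63451267*√430/141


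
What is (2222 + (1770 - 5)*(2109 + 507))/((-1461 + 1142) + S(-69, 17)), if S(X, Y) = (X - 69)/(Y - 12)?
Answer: -23097310/1733 ≈ -13328.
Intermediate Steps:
S(X, Y) = (-69 + X)/(-12 + Y)
(2222 + (1770 - 5)*(2109 + 507))/((-1461 + 1142) + S(-69, 17)) = (2222 + (1770 - 5)*(2109 + 507))/((-1461 + 1142) + (-69 - 69)/(-12 + 17)) = (2222 + 1765*2616)/(-319 - 138/5) = (2222 + 4617240)/(-319 + (⅕)*(-138)) = 4619462/(-319 - 138/5) = 4619462/(-1733/5) = 4619462*(-5/1733) = -23097310/1733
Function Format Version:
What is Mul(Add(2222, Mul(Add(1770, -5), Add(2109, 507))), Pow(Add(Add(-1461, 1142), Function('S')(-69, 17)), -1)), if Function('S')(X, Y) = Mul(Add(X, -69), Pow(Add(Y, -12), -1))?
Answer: Rational(-23097310, 1733) ≈ -13328.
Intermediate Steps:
Function('S')(X, Y) = Mul(Pow(Add(-12, Y), -1), Add(-69, X)) (Function('S')(X, Y) = Mul(Add(-69, X), Pow(Add(-12, Y), -1)) = Mul(Pow(Add(-12, Y), -1), Add(-69, X)))
Mul(Add(2222, Mul(Add(1770, -5), Add(2109, 507))), Pow(Add(Add(-1461, 1142), Function('S')(-69, 17)), -1)) = Mul(Add(2222, Mul(Add(1770, -5), Add(2109, 507))), Pow(Add(Add(-1461, 1142), Mul(Pow(Add(-12, 17), -1), Add(-69, -69))), -1)) = Mul(Add(2222, Mul(1765, 2616)), Pow(Add(-319, Mul(Pow(5, -1), -138)), -1)) = Mul(Add(2222, 4617240), Pow(Add(-319, Mul(Rational(1, 5), -138)), -1)) = Mul(4619462, Pow(Add(-319, Rational(-138, 5)), -1)) = Mul(4619462, Pow(Rational(-1733, 5), -1)) = Mul(4619462, Rational(-5, 1733)) = Rational(-23097310, 1733)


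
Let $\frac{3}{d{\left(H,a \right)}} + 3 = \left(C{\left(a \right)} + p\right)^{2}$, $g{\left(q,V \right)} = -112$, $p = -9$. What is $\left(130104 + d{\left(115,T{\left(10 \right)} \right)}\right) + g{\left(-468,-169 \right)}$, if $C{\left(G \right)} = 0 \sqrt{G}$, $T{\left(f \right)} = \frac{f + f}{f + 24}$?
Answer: $\frac{3379793}{26} \approx 1.2999 \cdot 10^{5}$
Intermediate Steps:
$T{\left(f \right)} = \frac{2 f}{24 + f}$
$C{\left(G \right)} = 0$
$d{\left(H,a \right)} = \frac{1}{26}$ ($d{\left(H,a \right)} = \frac{3}{-3 + \left(0 - 9\right)^{2}} = \frac{3}{-3 + \left(-9\right)^{2}} = \frac{3}{-3 + 81} = \frac{3}{78} = 3 \cdot \frac{1}{78} = \frac{1}{26}$)
$\left(130104 + d{\left(115,T{\left(10 \right)} \right)}\right) + g{\left(-468,-169 \right)} = \left(130104 + \frac{1}{26}\right) - 112 = \frac{3382705}{26} - 112 = \frac{3379793}{26}$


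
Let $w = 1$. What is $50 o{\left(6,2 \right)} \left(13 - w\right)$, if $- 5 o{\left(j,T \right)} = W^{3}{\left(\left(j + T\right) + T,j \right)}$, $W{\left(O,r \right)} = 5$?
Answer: $-15000$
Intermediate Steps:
$o{\left(j,T \right)} = -25$ ($o{\left(j,T \right)} = - \frac{5^{3}}{5} = \left(- \frac{1}{5}\right) 125 = -25$)
$50 o{\left(6,2 \right)} \left(13 - w\right) = 50 \left(-25\right) \left(13 - 1\right) = - 1250 \left(13 - 1\right) = \left(-1250\right) 12 = -15000$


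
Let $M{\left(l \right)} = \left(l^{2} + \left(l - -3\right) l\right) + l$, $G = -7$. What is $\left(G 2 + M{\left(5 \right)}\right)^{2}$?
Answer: $3136$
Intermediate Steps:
$M{\left(l \right)} = l + l^{2} + l \left(3 + l\right)$ ($M{\left(l \right)} = \left(l^{2} + \left(l + 3\right) l\right) + l = \left(l^{2} + \left(3 + l\right) l\right) + l = \left(l^{2} + l \left(3 + l\right)\right) + l = l + l^{2} + l \left(3 + l\right)$)
$\left(G 2 + M{\left(5 \right)}\right)^{2} = \left(\left(-7\right) 2 + 2 \cdot 5 \left(2 + 5\right)\right)^{2} = \left(-14 + 2 \cdot 5 \cdot 7\right)^{2} = \left(-14 + 70\right)^{2} = 56^{2} = 3136$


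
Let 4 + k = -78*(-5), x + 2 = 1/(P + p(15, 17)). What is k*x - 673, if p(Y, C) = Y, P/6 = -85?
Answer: -715661/495 ≈ -1445.8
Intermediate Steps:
P = -510 (P = 6*(-85) = -510)
x = -991/495 (x = -2 + 1/(-510 + 15) = -2 + 1/(-495) = -2 - 1/495 = -991/495 ≈ -2.0020)
k = 386 (k = -4 - 78*(-5) = -4 + 390 = 386)
k*x - 673 = 386*(-991/495) - 673 = -382526/495 - 673 = -715661/495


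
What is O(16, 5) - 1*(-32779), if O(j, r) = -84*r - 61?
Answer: 32298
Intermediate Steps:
O(j, r) = -61 - 84*r
O(16, 5) - 1*(-32779) = (-61 - 84*5) - 1*(-32779) = (-61 - 420) + 32779 = -481 + 32779 = 32298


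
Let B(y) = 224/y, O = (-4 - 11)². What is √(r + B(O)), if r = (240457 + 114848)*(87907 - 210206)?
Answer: I*√9777025393651/15 ≈ 2.0846e+5*I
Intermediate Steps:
r = -43453446195 (r = 355305*(-122299) = -43453446195)
O = 225 (O = (-15)² = 225)
√(r + B(O)) = √(-43453446195 + 224/225) = √(-9777025393651/225) = I*√9777025393651/15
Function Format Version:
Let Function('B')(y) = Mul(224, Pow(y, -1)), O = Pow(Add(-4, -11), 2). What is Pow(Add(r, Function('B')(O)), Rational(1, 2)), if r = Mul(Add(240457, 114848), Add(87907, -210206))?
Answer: Mul(Rational(1, 15), I, Pow(9777025393651, Rational(1, 2))) ≈ Mul(2.0846e+5, I)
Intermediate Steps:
r = -43453446195 (r = Mul(355305, -122299) = -43453446195)
O = 225 (O = Pow(-15, 2) = 225)
Pow(Add(r, Function('B')(O)), Rational(1, 2)) = Pow(Add(-43453446195, Mul(224, Pow(225, -1))), Rational(1, 2)) = Pow(Add(-43453446195, Mul(224, Rational(1, 225))), Rational(1, 2)) = Pow(Add(-43453446195, Rational(224, 225)), Rational(1, 2)) = Pow(Rational(-9777025393651, 225), Rational(1, 2)) = Mul(Rational(1, 15), I, Pow(9777025393651, Rational(1, 2)))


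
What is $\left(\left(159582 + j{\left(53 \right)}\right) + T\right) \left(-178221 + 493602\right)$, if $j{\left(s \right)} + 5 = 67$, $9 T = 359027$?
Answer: $\frac{188789484521}{3} \approx 6.293 \cdot 10^{10}$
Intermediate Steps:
$T = \frac{359027}{9}$ ($T = \frac{1}{9} \cdot 359027 = \frac{359027}{9} \approx 39892.0$)
$j{\left(s \right)} = 62$ ($j{\left(s \right)} = -5 + 67 = 62$)
$\left(\left(159582 + j{\left(53 \right)}\right) + T\right) \left(-178221 + 493602\right) = \left(\left(159582 + 62\right) + \frac{359027}{9}\right) \left(-178221 + 493602\right) = \left(159644 + \frac{359027}{9}\right) 315381 = \frac{1795823}{9} \cdot 315381 = \frac{188789484521}{3}$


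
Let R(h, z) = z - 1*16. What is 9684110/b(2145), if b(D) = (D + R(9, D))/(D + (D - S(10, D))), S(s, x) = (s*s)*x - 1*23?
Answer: -1017737014285/2137 ≈ -4.7625e+8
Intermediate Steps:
S(s, x) = -23 + x*s**2 (S(s, x) = s**2*x - 23 = x*s**2 - 23 = -23 + x*s**2)
R(h, z) = -16 + z (R(h, z) = z - 16 = -16 + z)
b(D) = (-16 + 2*D)/(23 - 98*D) (b(D) = (D + (-16 + D))/(D + (D - (-23 + D*10**2))) = (-16 + 2*D)/(D + (D - (-23 + D*100))) = (-16 + 2*D)/(D + (D - (-23 + 100*D))) = (-16 + 2*D)/(D + (D + (23 - 100*D))) = (-16 + 2*D)/(D + (23 - 99*D)) = (-16 + 2*D)/(23 - 98*D))
9684110/b(2145) = 9684110/((2*(-8 + 2145)/(23 - 98*2145))) = 9684110/((2*2137/(23 - 210210))) = 9684110/((2*2137/(-210187))) = 9684110/((2*(-1/210187)*2137)) = 9684110/(-4274/210187) = 9684110*(-210187/4274) = -1017737014285/2137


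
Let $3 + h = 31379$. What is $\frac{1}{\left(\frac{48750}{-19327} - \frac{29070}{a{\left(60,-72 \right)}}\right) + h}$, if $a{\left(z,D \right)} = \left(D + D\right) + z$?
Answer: $\frac{38654}{1226087449} \approx 3.1526 \cdot 10^{-5}$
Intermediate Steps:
$a{\left(z,D \right)} = z + 2 D$ ($a{\left(z,D \right)} = 2 D + z = z + 2 D$)
$h = 31376$ ($h = -3 + 31379 = 31376$)
$\frac{1}{\left(\frac{48750}{-19327} - \frac{29070}{a{\left(60,-72 \right)}}\right) + h} = \frac{1}{\left(\frac{48750}{-19327} - \frac{29070}{60 + 2 \left(-72\right)}\right) + 31376} = \frac{1}{\left(48750 \left(- \frac{1}{19327}\right) - \frac{29070}{60 - 144}\right) + 31376} = \frac{1}{\left(- \frac{48750}{19327} - \frac{29070}{-84}\right) + 31376} = \frac{1}{\left(- \frac{48750}{19327} - - \frac{4845}{14}\right) + 31376} = \frac{1}{\left(- \frac{48750}{19327} + \frac{4845}{14}\right) + 31376} = \frac{1}{\frac{13279545}{38654} + 31376} = \frac{1}{\frac{1226087449}{38654}} = \frac{38654}{1226087449}$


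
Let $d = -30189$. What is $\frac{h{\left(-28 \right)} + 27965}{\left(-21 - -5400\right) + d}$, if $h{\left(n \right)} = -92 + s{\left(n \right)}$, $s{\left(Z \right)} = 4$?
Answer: $- \frac{27877}{24810} \approx -1.1236$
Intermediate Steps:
$h{\left(n \right)} = -88$ ($h{\left(n \right)} = -92 + 4 = -88$)
$\frac{h{\left(-28 \right)} + 27965}{\left(-21 - -5400\right) + d} = \frac{-88 + 27965}{\left(-21 - -5400\right) - 30189} = \frac{27877}{\left(-21 + 5400\right) - 30189} = \frac{27877}{5379 - 30189} = \frac{27877}{-24810} = 27877 \left(- \frac{1}{24810}\right) = - \frac{27877}{24810}$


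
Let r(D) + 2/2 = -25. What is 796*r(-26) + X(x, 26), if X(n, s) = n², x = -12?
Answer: -20552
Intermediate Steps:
r(D) = -26 (r(D) = -1 - 25 = -26)
796*r(-26) + X(x, 26) = 796*(-26) + (-12)² = -20696 + 144 = -20552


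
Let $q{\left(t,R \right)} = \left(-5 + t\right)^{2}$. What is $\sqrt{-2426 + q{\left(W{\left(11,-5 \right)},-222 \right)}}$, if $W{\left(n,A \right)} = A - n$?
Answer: $i \sqrt{1985} \approx 44.553 i$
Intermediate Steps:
$\sqrt{-2426 + q{\left(W{\left(11,-5 \right)},-222 \right)}} = \sqrt{-2426 + \left(-5 - 16\right)^{2}} = \sqrt{-2426 + \left(-21\right)^{2}} = \sqrt{-2426 + 441} = \sqrt{-1985} = i \sqrt{1985}$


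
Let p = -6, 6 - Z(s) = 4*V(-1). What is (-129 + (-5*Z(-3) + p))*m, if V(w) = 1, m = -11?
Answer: 1595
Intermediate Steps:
Z(s) = 2 (Z(s) = 6 - 4 = 2)
(-129 + (-5*Z(-3) + p))*m = (-129 + (-5*2 - 6))*(-11) = (-129 + (-10 - 6))*(-11) = (-129 - 16)*(-11) = -145*(-11) = 1595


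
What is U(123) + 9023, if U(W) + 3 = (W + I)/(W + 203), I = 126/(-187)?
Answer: 549900115/60962 ≈ 9020.4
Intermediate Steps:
I = -126/187 (I = 126*(-1/187) = -126/187 ≈ -0.67380)
U(W) = -3 + (-126/187 + W)/(203 + W) (U(W) = -3 + (W - 126/187)/(W + 203) = -3 + (-126/187 + W)/(203 + W))
U(123) + 9023 = (-114009 - 374*123)/(187*(203 + 123)) + 9023 = (1/187)*(-114009 - 46002)/326 + 9023 = (1/187)*(1/326)*(-160011) + 9023 = -160011/60962 + 9023 = 549900115/60962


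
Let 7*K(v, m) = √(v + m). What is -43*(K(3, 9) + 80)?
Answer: -3440 - 86*√3/7 ≈ -3461.3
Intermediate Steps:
K(v, m) = √(m + v)/7 (K(v, m) = √(v + m)/7 = √(m + v)/7)
-43*(K(3, 9) + 80) = -43*(√(9 + 3)/7 + 80) = -43*(√12/7 + 80) = -43*((2*√3)/7 + 80) = -43*(2*√3/7 + 80) = -43*(80 + 2*√3/7) = -3440 - 86*√3/7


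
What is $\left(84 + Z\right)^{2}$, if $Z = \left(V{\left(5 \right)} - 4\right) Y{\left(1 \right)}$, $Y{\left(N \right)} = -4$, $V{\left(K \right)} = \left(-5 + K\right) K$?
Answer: $10000$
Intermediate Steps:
$V{\left(K \right)} = K \left(-5 + K\right)$
$Z = 16$ ($Z = \left(5 \left(-5 + 5\right) - 4\right) \left(-4\right) = \left(5 \cdot 0 - 4\right) \left(-4\right) = \left(0 - 4\right) \left(-4\right) = \left(-4\right) \left(-4\right) = 16$)
$\left(84 + Z\right)^{2} = \left(84 + 16\right)^{2} = 100^{2} = 10000$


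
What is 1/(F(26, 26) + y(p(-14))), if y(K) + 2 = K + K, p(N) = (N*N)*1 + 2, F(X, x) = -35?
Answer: 1/359 ≈ 0.0027855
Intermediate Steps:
p(N) = 2 + N² (p(N) = N²*1 + 2 = N² + 2 = 2 + N²)
y(K) = -2 + 2*K (y(K) = -2 + (K + K) = -2 + 2*K)
1/(F(26, 26) + y(p(-14))) = 1/(-35 + (-2 + 2*(2 + (-14)²))) = 1/(-35 + (-2 + 2*(2 + 196))) = 1/(-35 + (-2 + 2*198)) = 1/(-35 + (-2 + 396)) = 1/(-35 + 394) = 1/359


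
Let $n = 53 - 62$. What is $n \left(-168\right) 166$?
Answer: $250992$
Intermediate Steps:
$n = -9$ ($n = 53 - 62 = -9$)
$n \left(-168\right) 166 = \left(-9\right) \left(-168\right) 166 = 1512 \cdot 166 = 250992$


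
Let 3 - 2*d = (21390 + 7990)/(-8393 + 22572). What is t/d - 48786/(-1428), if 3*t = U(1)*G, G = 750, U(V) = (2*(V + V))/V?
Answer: 6856183567/3131366 ≈ 2189.5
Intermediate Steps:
U(V) = 4 (U(V) = (2*(2*V))/V = (4*V)/V = 4)
d = 13157/28358 (d = 3/2 - (21390 + 7990)/(2*(-8393 + 22572)) = 3/2 - 14690/14179 = 13157/28358 ≈ 0.46396)
t = 1000 (t = (4*750)/3 = (⅓)*3000 = 1000)
t/d - 48786/(-1428) = 1000/(13157/28358) - 48786/(-1428) = 1000*(28358/13157) - 48786*(-1/1428) = 28358000/13157 + 8131/238 = 6856183567/3131366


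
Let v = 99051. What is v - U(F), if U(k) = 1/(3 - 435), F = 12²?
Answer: 42790033/432 ≈ 99051.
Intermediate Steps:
F = 144
U(k) = -1/432 (U(k) = 1/(-432) = -1/432)
v - U(F) = 99051 - 1*(-1/432) = 99051 + 1/432 = 42790033/432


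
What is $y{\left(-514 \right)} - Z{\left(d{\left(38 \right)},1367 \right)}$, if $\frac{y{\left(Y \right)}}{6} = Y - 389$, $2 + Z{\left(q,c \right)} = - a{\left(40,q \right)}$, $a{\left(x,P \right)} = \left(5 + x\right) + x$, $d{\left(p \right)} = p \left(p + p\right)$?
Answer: $-5331$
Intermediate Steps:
$d{\left(p \right)} = 2 p^{2}$ ($d{\left(p \right)} = p 2 p = 2 p^{2}$)
$a{\left(x,P \right)} = 5 + 2 x$
$Z{\left(q,c \right)} = -87$ ($Z{\left(q,c \right)} = -2 - \left(5 + 2 \cdot 40\right) = -2 - \left(5 + 80\right) = -2 - 85 = -87$)
$y{\left(Y \right)} = -2334 + 6 Y$ ($y{\left(Y \right)} = 6 \left(Y - 389\right) = 6 \left(-389 + Y\right) = -2334 + 6 Y$)
$y{\left(-514 \right)} - Z{\left(d{\left(38 \right)},1367 \right)} = \left(-2334 + 6 \left(-514\right)\right) - -87 = \left(-2334 - 3084\right) + 87 = -5418 + 87 = -5331$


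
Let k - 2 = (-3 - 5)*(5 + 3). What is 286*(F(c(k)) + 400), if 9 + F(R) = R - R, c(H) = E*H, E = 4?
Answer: 111826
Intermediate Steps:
k = -62 (k = 2 + (-3 - 5)*(5 + 3) = 2 - 8*8 = 2 - 64 = -62)
c(H) = 4*H
F(R) = -9 (F(R) = -9 + (R - R) = -9 + 0 = -9)
286*(F(c(k)) + 400) = 286*(-9 + 400) = 286*391 = 111826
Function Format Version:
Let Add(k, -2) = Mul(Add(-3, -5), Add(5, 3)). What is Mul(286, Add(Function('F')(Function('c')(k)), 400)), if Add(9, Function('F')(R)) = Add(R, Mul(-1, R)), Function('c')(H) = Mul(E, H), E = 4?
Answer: 111826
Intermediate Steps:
k = -62 (k = Add(2, Mul(Add(-3, -5), Add(5, 3))) = Add(2, Mul(-8, 8)) = Add(2, -64) = -62)
Function('c')(H) = Mul(4, H)
Function('F')(R) = -9 (Function('F')(R) = Add(-9, Add(R, Mul(-1, R))) = Add(-9, 0) = -9)
Mul(286, Add(Function('F')(Function('c')(k)), 400)) = Mul(286, Add(-9, 400)) = Mul(286, 391) = 111826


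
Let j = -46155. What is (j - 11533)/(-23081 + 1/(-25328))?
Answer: 1461121664/584595569 ≈ 2.4994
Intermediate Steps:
(j - 11533)/(-23081 + 1/(-25328)) = (-46155 - 11533)/(-23081 + 1/(-25328)) = -57688/(-23081 - 1/25328) = -57688/(-584595569/25328) = -57688*(-25328/584595569) = 1461121664/584595569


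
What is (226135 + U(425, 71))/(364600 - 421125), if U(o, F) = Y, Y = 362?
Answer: -226497/56525 ≈ -4.0070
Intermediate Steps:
U(o, F) = 362
(226135 + U(425, 71))/(364600 - 421125) = (226135 + 362)/(364600 - 421125) = 226497/(-56525) = 226497*(-1/56525) = -226497/56525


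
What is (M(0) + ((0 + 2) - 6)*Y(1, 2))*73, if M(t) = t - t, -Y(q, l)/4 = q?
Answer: 1168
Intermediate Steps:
Y(q, l) = -4*q
M(t) = 0
(M(0) + ((0 + 2) - 6)*Y(1, 2))*73 = (0 + ((0 + 2) - 6)*(-4*1))*73 = (0 + (2 - 6)*(-4))*73 = (0 - 4*(-4))*73 = (0 + 16)*73 = 16*73 = 1168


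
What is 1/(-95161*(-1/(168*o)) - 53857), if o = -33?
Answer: -504/27152579 ≈ -1.8562e-5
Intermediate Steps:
1/(-95161*(-1/(168*o)) - 53857) = 1/(-95161/((14*(-12))*(-33)) - 53857) = 1/(-95161/((-168*(-33))) - 53857) = 1/(-95161/5544 - 53857) = 1/(-95161*1/5544 - 53857) = 1/(-8651/504 - 53857) = 1/(-27152579/504) = -504/27152579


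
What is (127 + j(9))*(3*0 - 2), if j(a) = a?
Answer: -272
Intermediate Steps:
(127 + j(9))*(3*0 - 2) = (127 + 9)*(3*0 - 2) = 136*(0 - 2) = 136*(-2) = -272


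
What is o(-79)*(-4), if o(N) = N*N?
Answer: -24964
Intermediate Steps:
o(N) = N**2
o(-79)*(-4) = (-79)**2*(-4) = 6241*(-4) = -24964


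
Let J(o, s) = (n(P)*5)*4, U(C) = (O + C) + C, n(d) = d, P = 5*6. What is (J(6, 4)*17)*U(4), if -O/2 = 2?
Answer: 40800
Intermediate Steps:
P = 30
O = -4 (O = -2*2 = -4)
U(C) = -4 + 2*C (U(C) = (-4 + C) + C = -4 + 2*C)
J(o, s) = 600 (J(o, s) = (30*5)*4 = 150*4 = 600)
(J(6, 4)*17)*U(4) = (600*17)*(-4 + 2*4) = 10200*(-4 + 8) = 10200*4 = 40800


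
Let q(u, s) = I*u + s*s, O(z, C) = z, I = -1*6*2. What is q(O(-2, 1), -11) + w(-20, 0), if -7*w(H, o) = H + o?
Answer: 1035/7 ≈ 147.86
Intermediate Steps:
w(H, o) = -H/7 - o/7 (w(H, o) = -(H + o)/7 = -H/7 - o/7)
I = -12 (I = -6*2 = -12)
q(u, s) = s² - 12*u (q(u, s) = -12*u + s*s = -12*u + s² = s² - 12*u)
q(O(-2, 1), -11) + w(-20, 0) = ((-11)² - 12*(-2)) + (-⅐*(-20) - ⅐*0) = (121 + 24) + (20/7 + 0) = 145 + 20/7 = 1035/7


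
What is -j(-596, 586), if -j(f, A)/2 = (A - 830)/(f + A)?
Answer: 244/5 ≈ 48.800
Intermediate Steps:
j(f, A) = -2*(-830 + A)/(A + f) (j(f, A) = -2*(A - 830)/(f + A) = -2*(-830 + A)/(A + f))
-j(-596, 586) = -2*(830 - 1*586)/(586 - 596) = -2*(830 - 586)/(-10) = -2*(-1)*244/10 = -1*(-244/5) = 244/5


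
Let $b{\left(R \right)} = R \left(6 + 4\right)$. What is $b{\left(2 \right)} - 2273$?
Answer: $-2253$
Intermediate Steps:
$b{\left(R \right)} = 10 R$ ($b{\left(R \right)} = R 10 = 10 R$)
$b{\left(2 \right)} - 2273 = 10 \cdot 2 - 2273 = 20 - 2273 = -2253$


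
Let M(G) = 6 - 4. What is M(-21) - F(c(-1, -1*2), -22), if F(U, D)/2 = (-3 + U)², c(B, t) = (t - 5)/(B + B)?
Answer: 3/2 ≈ 1.5000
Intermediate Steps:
M(G) = 2
c(B, t) = (-5 + t)/(2*B) (c(B, t) = (-5 + t)/((2*B)) = (-5 + t)*(1/(2*B)) = (-5 + t)/(2*B))
F(U, D) = 2*(-3 + U)²
M(-21) - F(c(-1, -1*2), -22) = 2 - 2*(-3 + (½)*(-5 - 1*2)/(-1))² = 2 - 2*(-3 + (½)*(-1)*(-5 - 2))² = 2 - 2*(-3 + (½)*(-1)*(-7))² = 2 - 2*(-3 + 7/2)² = 2 - 2*(½)² = 2 - 2/4 = 2 - 1*½ = 2 - ½ = 3/2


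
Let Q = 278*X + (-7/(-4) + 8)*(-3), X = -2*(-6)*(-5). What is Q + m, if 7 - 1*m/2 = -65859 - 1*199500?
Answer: 2056091/4 ≈ 5.1402e+5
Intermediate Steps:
X = -60 (X = 12*(-5) = -60)
m = 530732 (m = 14 - 2*(-65859 - 1*199500) = 14 - 2*(-65859 - 199500) = 14 - 2*(-265359) = 14 + 530718 = 530732)
Q = -66837/4 (Q = 278*(-60) + (-7/(-4) + 8)*(-3) = -16680 + (-7*(-1/4) + 8)*(-3) = -16680 + (7/4 + 8)*(-3) = -16680 + (39/4)*(-3) = -16680 - 117/4 = -66837/4 ≈ -16709.)
Q + m = -66837/4 + 530732 = 2056091/4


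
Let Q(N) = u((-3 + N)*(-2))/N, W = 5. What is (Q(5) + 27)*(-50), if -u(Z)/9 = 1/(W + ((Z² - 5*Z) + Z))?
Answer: -49860/37 ≈ -1347.6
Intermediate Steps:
u(Z) = -9/(5 + Z² - 4*Z) (u(Z) = -9/(5 + ((Z² - 5*Z) + Z)) = -9/(5 + (Z² - 4*Z)) = -9/(5 + Z² - 4*Z))
Q(N) = -9/(N*(-19 + (6 - 2*N)² + 8*N)) (Q(N) = (-9/(5 + ((-3 + N)*(-2))² - 4*(-3 + N)*(-2)))/N = (-9/(5 + (6 - 2*N)² - 4*(6 - 2*N)))/N = (-9/(5 + (6 - 2*N)² + (-24 + 8*N)))/N = (-9/(-19 + (6 - 2*N)² + 8*N))/N = -9/(N*(-19 + (6 - 2*N)² + 8*N)))
(Q(5) + 27)*(-50) = (-9/(5*(17 - 16*5 + 4*5²)) + 27)*(-50) = (-9*⅕/(17 - 80 + 4*25) + 27)*(-50) = (-9*⅕/(17 - 80 + 100) + 27)*(-50) = (-9*⅕/37 + 27)*(-50) = (-9*⅕*1/37 + 27)*(-50) = (-9/185 + 27)*(-50) = (4986/185)*(-50) = -49860/37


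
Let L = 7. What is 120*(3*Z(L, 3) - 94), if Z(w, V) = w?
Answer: -8760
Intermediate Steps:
120*(3*Z(L, 3) - 94) = 120*(3*7 - 94) = 120*(21 - 94) = 120*(-73) = -8760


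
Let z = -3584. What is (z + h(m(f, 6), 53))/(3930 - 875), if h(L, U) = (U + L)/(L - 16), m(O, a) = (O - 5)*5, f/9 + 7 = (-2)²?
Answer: -630677/537680 ≈ -1.1730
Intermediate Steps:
f = -27 (f = -63 + 9*(-2)² = -63 + 9*4 = -63 + 36 = -27)
m(O, a) = -25 + 5*O (m(O, a) = (-5 + O)*5 = -25 + 5*O)
h(L, U) = (L + U)/(-16 + L)
(z + h(m(f, 6), 53))/(3930 - 875) = (-3584 + ((-25 + 5*(-27)) + 53)/(-16 + (-25 + 5*(-27))))/(3930 - 875) = (-3584 + ((-25 - 135) + 53)/(-16 + (-25 - 135)))/3055 = (-3584 + (-160 + 53)/(-16 - 160))*(1/3055) = (-3584 - 107/(-176))*(1/3055) = (-3584 - 1/176*(-107))*(1/3055) = (-3584 + 107/176)*(1/3055) = -630677/176*1/3055 = -630677/537680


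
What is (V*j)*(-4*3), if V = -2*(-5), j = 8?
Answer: -960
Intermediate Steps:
V = 10
(V*j)*(-4*3) = (10*8)*(-4*3) = 80*(-12) = -960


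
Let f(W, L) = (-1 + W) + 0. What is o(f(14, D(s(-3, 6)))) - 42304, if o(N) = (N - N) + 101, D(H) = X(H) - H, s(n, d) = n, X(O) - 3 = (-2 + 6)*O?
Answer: -42203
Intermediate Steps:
X(O) = 3 + 4*O (X(O) = 3 + (-2 + 6)*O = 3 + 4*O)
D(H) = 3 + 3*H (D(H) = (3 + 4*H) - H = 3 + 3*H)
f(W, L) = -1 + W
o(N) = 101 (o(N) = 0 + 101 = 101)
o(f(14, D(s(-3, 6)))) - 42304 = 101 - 42304 = -42203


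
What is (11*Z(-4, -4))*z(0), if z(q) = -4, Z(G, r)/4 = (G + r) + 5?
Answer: 528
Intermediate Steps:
Z(G, r) = 20 + 4*G + 4*r (Z(G, r) = 4*((G + r) + 5) = 4*(5 + G + r) = 20 + 4*G + 4*r)
(11*Z(-4, -4))*z(0) = (11*(20 + 4*(-4) + 4*(-4)))*(-4) = (11*(20 - 16 - 16))*(-4) = (11*(-12))*(-4) = -132*(-4) = 528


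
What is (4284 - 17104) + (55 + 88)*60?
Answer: -4240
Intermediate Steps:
(4284 - 17104) + (55 + 88)*60 = -12820 + 143*60 = -12820 + 8580 = -4240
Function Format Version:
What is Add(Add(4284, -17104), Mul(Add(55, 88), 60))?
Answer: -4240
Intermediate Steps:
Add(Add(4284, -17104), Mul(Add(55, 88), 60)) = Add(-12820, Mul(143, 60)) = Add(-12820, 8580) = -4240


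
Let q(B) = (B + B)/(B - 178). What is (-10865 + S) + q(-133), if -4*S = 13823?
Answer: -17813949/1244 ≈ -14320.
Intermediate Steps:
S = -13823/4 (S = -1/4*13823 = -13823/4 ≈ -3455.8)
q(B) = 2*B/(-178 + B) (q(B) = (2*B)/(-178 + B) = 2*B/(-178 + B))
(-10865 + S) + q(-133) = (-10865 - 13823/4) + 2*(-133)/(-178 - 133) = -57283/4 + 2*(-133)/(-311) = -57283/4 + 2*(-133)*(-1/311) = -57283/4 + 266/311 = -17813949/1244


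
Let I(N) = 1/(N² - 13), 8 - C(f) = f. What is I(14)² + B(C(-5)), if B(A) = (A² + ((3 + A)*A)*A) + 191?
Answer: 102610297/33489 ≈ 3064.0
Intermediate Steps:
C(f) = 8 - f
I(N) = 1/(-13 + N²)
B(A) = 191 + A² + A²*(3 + A) (B(A) = (A² + (A*(3 + A))*A) + 191 = (A² + A²*(3 + A)) + 191 = 191 + A² + A²*(3 + A))
I(14)² + B(C(-5)) = (1/(-13 + 14²))² + (191 + (8 - 1*(-5))³ + 4*(8 - 1*(-5))²) = (1/(-13 + 196))² + (191 + (8 + 5)³ + 4*(8 + 5)²) = (1/183)² + (191 + 13³ + 4*13²) = (1/183)² + (191 + 2197 + 4*169) = 1/33489 + (191 + 2197 + 676) = 1/33489 + 3064 = 102610297/33489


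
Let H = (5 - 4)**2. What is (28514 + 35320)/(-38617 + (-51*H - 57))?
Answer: -63834/38725 ≈ -1.6484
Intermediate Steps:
H = 1 (H = 1**2 = 1)
(28514 + 35320)/(-38617 + (-51*H - 57)) = (28514 + 35320)/(-38617 + (-51*1 - 57)) = 63834/(-38617 + (-51 - 57)) = 63834/(-38617 - 108) = 63834/(-38725) = 63834*(-1/38725) = -63834/38725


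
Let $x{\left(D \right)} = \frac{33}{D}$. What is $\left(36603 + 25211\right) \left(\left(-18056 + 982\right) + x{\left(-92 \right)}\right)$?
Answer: $- \frac{48549982787}{46} \approx -1.0554 \cdot 10^{9}$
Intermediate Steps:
$\left(36603 + 25211\right) \left(\left(-18056 + 982\right) + x{\left(-92 \right)}\right) = \left(36603 + 25211\right) \left(\left(-18056 + 982\right) + \frac{33}{-92}\right) = 61814 \left(-17074 + 33 \left(- \frac{1}{92}\right)\right) = 61814 \left(-17074 - \frac{33}{92}\right) = 61814 \left(- \frac{1570841}{92}\right) = - \frac{48549982787}{46}$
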